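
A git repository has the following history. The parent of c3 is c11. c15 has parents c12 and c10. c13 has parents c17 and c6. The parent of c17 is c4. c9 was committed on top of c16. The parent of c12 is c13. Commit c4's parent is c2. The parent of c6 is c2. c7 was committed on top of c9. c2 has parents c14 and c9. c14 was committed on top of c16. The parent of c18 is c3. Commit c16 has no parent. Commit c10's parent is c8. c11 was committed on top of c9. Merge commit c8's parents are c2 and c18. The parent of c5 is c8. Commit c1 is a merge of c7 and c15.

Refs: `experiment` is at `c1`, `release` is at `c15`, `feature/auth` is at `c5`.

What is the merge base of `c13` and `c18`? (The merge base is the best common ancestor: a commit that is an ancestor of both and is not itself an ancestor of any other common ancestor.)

Ancestors of c13: {c13, c14, c16, c17, c2, c4, c6, c9}.
Ancestors of c18: {c11, c16, c18, c3, c9}.
Common ancestors: {c16, c9}.
Among these, c9 is not an ancestor of any other common ancestor — it is the merge base.

c9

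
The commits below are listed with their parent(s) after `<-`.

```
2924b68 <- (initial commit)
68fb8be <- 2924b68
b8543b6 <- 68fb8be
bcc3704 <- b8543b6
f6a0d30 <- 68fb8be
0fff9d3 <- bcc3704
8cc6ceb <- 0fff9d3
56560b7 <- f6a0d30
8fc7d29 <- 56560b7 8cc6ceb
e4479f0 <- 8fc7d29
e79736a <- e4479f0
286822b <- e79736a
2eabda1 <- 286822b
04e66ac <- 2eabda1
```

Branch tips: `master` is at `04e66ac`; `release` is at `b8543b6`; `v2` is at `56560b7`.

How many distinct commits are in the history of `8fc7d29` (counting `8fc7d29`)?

9

Walking parent pointers from 8fc7d29: reachable set = {0fff9d3, 2924b68, 56560b7, 68fb8be, 8cc6ceb, 8fc7d29, b8543b6, bcc3704, f6a0d30}.
That is 9 commits.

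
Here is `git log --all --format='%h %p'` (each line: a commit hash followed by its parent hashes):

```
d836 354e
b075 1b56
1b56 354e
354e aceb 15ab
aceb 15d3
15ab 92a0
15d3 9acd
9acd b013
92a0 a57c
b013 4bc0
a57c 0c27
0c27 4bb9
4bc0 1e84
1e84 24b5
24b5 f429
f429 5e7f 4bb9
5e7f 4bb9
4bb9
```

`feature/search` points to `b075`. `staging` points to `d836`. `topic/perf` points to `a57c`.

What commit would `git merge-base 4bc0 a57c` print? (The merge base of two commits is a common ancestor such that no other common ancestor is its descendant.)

4bb9

Ancestors of 4bc0: {1e84, 24b5, 4bb9, 4bc0, 5e7f, f429}.
Ancestors of a57c: {0c27, 4bb9, a57c}.
Common ancestors: {4bb9}.
The only common ancestor is 4bb9, so it is the merge base.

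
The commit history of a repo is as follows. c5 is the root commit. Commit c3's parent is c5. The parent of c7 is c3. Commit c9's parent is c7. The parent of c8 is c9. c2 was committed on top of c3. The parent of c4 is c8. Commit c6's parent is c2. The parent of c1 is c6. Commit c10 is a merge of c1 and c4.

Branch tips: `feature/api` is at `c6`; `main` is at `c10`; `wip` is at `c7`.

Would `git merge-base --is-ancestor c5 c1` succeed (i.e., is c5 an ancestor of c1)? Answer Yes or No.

Ancestors of c1 (commits reachable by following parents): {c1, c2, c3, c5, c6}.
c5 is in that set, so it is an ancestor of c1.

Yes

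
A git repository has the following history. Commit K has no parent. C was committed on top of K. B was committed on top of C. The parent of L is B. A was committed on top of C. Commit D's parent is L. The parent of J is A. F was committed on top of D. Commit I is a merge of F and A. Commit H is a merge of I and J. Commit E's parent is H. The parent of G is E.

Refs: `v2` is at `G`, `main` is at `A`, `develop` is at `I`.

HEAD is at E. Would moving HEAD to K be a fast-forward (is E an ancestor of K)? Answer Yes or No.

No

A fast-forward from E to K is possible iff E is an ancestor of K.
Ancestors of K: {K}.
E is not among them, so fast-forward is not possible.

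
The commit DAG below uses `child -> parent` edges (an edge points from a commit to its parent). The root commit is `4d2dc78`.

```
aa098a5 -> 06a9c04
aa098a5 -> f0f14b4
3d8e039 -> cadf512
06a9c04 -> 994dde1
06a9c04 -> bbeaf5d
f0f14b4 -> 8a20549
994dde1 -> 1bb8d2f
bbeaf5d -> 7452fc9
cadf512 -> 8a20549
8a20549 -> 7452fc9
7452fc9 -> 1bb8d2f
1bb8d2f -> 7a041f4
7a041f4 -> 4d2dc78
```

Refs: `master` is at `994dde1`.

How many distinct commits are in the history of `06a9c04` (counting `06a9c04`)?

7

Walking parent pointers from 06a9c04: reachable set = {06a9c04, 1bb8d2f, 4d2dc78, 7452fc9, 7a041f4, 994dde1, bbeaf5d}.
That is 7 commits.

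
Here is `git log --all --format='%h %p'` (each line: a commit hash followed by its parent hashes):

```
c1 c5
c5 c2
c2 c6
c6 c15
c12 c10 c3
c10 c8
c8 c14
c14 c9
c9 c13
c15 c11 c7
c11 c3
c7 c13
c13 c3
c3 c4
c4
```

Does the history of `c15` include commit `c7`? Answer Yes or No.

Yes

Ancestors of c15 (commits reachable by following parents): {c11, c13, c15, c3, c4, c7}.
c7 is in that set, so it is an ancestor of c15.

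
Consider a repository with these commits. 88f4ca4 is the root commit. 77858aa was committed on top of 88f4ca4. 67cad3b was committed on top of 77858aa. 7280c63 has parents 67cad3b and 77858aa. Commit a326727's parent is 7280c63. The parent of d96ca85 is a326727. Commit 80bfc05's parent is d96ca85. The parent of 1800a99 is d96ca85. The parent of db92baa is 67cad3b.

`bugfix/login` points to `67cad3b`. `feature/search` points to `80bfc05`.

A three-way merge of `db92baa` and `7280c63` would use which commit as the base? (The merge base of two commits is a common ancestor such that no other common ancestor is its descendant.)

67cad3b

Ancestors of db92baa: {67cad3b, 77858aa, 88f4ca4, db92baa}.
Ancestors of 7280c63: {67cad3b, 7280c63, 77858aa, 88f4ca4}.
Common ancestors: {67cad3b, 77858aa, 88f4ca4}.
Among these, 67cad3b is not an ancestor of any other common ancestor — it is the merge base.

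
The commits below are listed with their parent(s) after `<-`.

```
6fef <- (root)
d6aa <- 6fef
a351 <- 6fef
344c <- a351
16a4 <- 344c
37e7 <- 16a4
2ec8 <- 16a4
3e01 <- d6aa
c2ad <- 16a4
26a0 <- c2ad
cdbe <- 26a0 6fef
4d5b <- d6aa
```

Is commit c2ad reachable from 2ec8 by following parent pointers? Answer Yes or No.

Ancestors of 2ec8: {16a4, 2ec8, 344c, 6fef, a351}.
c2ad is not in that set, so it is not an ancestor of 2ec8.

No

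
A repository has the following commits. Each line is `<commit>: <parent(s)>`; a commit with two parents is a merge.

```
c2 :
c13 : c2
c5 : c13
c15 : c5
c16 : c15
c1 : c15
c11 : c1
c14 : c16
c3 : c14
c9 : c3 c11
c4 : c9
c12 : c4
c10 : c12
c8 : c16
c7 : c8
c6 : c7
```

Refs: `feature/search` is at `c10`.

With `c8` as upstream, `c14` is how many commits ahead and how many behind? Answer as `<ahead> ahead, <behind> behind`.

1 ahead, 1 behind

Reachable from c14: {c13, c14, c15, c16, c2, c5}.
Reachable from c8: {c13, c15, c16, c2, c5, c8}.
Only in c14's history (ahead): {c14} — 1.
Only in c8's history (behind): {c8} — 1.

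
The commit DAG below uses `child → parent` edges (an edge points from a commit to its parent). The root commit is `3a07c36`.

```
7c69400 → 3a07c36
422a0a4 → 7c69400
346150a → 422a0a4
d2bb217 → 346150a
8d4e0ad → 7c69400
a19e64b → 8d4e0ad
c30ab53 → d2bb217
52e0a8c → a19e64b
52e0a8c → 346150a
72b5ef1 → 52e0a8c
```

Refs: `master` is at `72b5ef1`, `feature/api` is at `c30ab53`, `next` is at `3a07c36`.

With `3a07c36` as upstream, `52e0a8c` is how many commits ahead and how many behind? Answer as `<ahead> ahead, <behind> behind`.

6 ahead, 0 behind

Reachable from 52e0a8c: {346150a, 3a07c36, 422a0a4, 52e0a8c, 7c69400, 8d4e0ad, a19e64b}.
Reachable from 3a07c36: {3a07c36}.
Only in 52e0a8c's history (ahead): {346150a, 422a0a4, 52e0a8c, 7c69400, 8d4e0ad, a19e64b} — 6.
Only in 3a07c36's history (behind): {} — 0.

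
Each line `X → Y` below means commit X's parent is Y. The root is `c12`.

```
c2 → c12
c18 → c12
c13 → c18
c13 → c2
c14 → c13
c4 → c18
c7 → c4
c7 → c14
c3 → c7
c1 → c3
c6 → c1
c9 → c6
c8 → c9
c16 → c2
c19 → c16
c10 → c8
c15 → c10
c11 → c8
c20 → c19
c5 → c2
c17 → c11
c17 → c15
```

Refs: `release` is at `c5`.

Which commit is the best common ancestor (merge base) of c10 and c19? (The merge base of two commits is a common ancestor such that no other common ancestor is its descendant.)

c2

Ancestors of c10: {c1, c10, c12, c13, c14, c18, c2, c3, c4, c6, c7, c8, c9}.
Ancestors of c19: {c12, c16, c19, c2}.
Common ancestors: {c12, c2}.
Among these, c2 is not an ancestor of any other common ancestor — it is the merge base.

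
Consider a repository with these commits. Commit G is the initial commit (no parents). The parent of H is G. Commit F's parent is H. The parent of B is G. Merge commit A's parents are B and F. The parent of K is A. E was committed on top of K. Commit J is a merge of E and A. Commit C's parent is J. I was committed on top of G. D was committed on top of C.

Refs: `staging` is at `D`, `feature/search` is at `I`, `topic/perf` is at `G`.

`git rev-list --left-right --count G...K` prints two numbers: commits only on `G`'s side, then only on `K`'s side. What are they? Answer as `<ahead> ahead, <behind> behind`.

0 ahead, 5 behind

Reachable from G: {G}.
Reachable from K: {A, B, F, G, H, K}.
Only in G's history (ahead): {} — 0.
Only in K's history (behind): {A, B, F, H, K} — 5.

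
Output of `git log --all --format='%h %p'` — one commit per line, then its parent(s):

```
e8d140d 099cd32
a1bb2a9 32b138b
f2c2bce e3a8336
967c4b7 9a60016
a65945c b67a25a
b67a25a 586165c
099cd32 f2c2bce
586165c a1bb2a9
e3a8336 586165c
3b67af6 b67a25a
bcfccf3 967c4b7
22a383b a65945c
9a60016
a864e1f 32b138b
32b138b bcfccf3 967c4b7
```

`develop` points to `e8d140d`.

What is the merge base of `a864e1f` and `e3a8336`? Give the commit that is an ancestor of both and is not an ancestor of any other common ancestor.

Ancestors of a864e1f: {32b138b, 967c4b7, 9a60016, a864e1f, bcfccf3}.
Ancestors of e3a8336: {32b138b, 586165c, 967c4b7, 9a60016, a1bb2a9, bcfccf3, e3a8336}.
Common ancestors: {32b138b, 967c4b7, 9a60016, bcfccf3}.
Among these, 32b138b is not an ancestor of any other common ancestor — it is the merge base.

32b138b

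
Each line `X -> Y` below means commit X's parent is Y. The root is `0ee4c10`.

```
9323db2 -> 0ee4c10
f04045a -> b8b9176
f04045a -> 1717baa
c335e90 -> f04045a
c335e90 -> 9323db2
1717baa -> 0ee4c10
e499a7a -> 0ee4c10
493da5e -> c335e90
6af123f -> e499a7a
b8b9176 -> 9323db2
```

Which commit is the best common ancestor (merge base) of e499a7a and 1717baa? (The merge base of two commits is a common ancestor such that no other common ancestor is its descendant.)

0ee4c10

Ancestors of e499a7a: {0ee4c10, e499a7a}.
Ancestors of 1717baa: {0ee4c10, 1717baa}.
Common ancestors: {0ee4c10}.
The only common ancestor is 0ee4c10, so it is the merge base.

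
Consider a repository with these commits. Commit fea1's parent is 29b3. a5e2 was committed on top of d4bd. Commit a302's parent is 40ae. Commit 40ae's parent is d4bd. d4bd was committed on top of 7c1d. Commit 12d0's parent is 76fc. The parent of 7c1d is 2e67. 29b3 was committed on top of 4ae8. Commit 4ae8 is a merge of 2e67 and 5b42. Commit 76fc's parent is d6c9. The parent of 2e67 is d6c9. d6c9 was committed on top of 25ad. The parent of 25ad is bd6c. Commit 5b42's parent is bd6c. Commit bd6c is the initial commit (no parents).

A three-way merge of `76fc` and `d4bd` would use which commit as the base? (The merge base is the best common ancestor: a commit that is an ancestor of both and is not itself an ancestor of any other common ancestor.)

Ancestors of 76fc: {25ad, 76fc, bd6c, d6c9}.
Ancestors of d4bd: {25ad, 2e67, 7c1d, bd6c, d4bd, d6c9}.
Common ancestors: {25ad, bd6c, d6c9}.
Among these, d6c9 is not an ancestor of any other common ancestor — it is the merge base.

d6c9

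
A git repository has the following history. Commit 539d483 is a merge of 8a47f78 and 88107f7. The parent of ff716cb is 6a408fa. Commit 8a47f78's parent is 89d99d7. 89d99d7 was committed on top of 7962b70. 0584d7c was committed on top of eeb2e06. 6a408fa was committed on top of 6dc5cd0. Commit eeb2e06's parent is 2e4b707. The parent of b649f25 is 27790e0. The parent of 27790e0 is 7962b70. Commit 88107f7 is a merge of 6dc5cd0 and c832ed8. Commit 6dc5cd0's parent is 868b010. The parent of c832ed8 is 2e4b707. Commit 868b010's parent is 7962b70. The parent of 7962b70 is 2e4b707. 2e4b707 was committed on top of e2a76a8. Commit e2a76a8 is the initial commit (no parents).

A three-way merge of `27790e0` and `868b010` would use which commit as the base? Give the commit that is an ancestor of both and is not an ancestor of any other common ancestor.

7962b70

Ancestors of 27790e0: {27790e0, 2e4b707, 7962b70, e2a76a8}.
Ancestors of 868b010: {2e4b707, 7962b70, 868b010, e2a76a8}.
Common ancestors: {2e4b707, 7962b70, e2a76a8}.
Among these, 7962b70 is not an ancestor of any other common ancestor — it is the merge base.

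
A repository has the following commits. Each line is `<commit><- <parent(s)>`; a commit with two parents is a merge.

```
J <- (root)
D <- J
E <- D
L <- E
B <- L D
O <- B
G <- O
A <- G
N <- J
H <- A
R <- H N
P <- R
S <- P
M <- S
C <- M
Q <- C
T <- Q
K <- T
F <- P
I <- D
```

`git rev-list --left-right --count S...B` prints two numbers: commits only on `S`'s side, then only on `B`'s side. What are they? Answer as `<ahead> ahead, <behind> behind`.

8 ahead, 0 behind

Reachable from S: {A, B, D, E, G, H, J, L, N, O, P, R, S}.
Reachable from B: {B, D, E, J, L}.
Only in S's history (ahead): {A, G, H, N, O, P, R, S} — 8.
Only in B's history (behind): {} — 0.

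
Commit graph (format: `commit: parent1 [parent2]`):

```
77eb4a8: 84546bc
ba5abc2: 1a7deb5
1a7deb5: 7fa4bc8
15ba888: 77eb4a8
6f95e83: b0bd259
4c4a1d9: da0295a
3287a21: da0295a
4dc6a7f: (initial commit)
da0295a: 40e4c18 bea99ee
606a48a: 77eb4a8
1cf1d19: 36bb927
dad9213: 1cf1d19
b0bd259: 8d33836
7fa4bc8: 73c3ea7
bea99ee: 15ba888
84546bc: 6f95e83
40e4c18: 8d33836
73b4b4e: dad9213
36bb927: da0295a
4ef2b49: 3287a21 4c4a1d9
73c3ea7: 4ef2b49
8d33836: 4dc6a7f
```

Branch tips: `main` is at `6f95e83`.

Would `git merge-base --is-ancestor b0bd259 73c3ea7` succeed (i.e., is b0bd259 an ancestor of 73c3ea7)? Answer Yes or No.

Yes

Ancestors of 73c3ea7 (commits reachable by following parents): {15ba888, 3287a21, 40e4c18, 4c4a1d9, 4dc6a7f, 4ef2b49, 6f95e83, 73c3ea7, 77eb4a8, 84546bc, 8d33836, b0bd259, bea99ee, da0295a}.
b0bd259 is in that set, so it is an ancestor of 73c3ea7.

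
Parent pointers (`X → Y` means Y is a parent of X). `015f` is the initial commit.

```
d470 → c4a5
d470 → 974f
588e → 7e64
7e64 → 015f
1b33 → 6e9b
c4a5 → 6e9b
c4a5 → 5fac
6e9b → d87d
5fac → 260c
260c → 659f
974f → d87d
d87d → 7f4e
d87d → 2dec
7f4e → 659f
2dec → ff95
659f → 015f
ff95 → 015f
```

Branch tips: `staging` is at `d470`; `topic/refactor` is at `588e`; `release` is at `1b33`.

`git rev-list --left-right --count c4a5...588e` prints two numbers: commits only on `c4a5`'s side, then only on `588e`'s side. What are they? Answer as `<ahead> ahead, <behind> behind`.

Reachable from c4a5: {015f, 260c, 2dec, 5fac, 659f, 6e9b, 7f4e, c4a5, d87d, ff95}.
Reachable from 588e: {015f, 588e, 7e64}.
Only in c4a5's history (ahead): {260c, 2dec, 5fac, 659f, 6e9b, 7f4e, c4a5, d87d, ff95} — 9.
Only in 588e's history (behind): {588e, 7e64} — 2.

9 ahead, 2 behind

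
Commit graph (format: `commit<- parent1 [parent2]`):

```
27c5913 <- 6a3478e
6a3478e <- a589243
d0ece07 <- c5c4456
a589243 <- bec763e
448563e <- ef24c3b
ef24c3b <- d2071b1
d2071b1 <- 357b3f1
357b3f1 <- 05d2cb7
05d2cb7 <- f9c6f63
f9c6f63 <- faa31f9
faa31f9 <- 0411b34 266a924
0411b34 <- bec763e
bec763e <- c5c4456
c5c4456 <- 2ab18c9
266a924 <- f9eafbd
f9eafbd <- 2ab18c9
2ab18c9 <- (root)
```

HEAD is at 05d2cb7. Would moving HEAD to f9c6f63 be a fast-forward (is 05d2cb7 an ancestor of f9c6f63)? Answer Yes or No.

A fast-forward from 05d2cb7 to f9c6f63 is possible iff 05d2cb7 is an ancestor of f9c6f63.
Ancestors of f9c6f63: {0411b34, 266a924, 2ab18c9, bec763e, c5c4456, f9c6f63, f9eafbd, faa31f9}.
05d2cb7 is not among them, so fast-forward is not possible.

No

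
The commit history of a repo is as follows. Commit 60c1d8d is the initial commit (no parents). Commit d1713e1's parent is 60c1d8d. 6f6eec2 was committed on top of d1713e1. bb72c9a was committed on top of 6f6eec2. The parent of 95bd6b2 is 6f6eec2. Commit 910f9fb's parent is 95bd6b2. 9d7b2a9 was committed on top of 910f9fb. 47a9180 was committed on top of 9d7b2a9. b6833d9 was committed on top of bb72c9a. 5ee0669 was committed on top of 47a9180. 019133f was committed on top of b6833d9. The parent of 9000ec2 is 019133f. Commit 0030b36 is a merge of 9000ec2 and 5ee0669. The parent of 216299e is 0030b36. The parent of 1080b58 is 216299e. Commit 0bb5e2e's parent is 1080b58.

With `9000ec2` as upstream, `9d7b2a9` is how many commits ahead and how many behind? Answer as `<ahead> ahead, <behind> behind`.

Reachable from 9d7b2a9: {60c1d8d, 6f6eec2, 910f9fb, 95bd6b2, 9d7b2a9, d1713e1}.
Reachable from 9000ec2: {019133f, 60c1d8d, 6f6eec2, 9000ec2, b6833d9, bb72c9a, d1713e1}.
Only in 9d7b2a9's history (ahead): {910f9fb, 95bd6b2, 9d7b2a9} — 3.
Only in 9000ec2's history (behind): {019133f, 9000ec2, b6833d9, bb72c9a} — 4.

3 ahead, 4 behind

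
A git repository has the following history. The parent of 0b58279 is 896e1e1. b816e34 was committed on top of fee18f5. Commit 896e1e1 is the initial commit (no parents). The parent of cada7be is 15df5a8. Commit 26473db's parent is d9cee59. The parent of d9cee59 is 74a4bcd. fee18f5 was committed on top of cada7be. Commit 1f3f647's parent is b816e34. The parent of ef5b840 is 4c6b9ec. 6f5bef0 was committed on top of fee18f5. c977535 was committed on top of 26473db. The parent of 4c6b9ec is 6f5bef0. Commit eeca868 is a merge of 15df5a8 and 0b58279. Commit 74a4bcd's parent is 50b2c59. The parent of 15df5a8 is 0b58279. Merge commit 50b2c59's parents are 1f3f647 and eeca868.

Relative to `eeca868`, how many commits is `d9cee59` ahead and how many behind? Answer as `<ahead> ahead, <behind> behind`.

7 ahead, 0 behind

Reachable from d9cee59: {0b58279, 15df5a8, 1f3f647, 50b2c59, 74a4bcd, 896e1e1, b816e34, cada7be, d9cee59, eeca868, fee18f5}.
Reachable from eeca868: {0b58279, 15df5a8, 896e1e1, eeca868}.
Only in d9cee59's history (ahead): {1f3f647, 50b2c59, 74a4bcd, b816e34, cada7be, d9cee59, fee18f5} — 7.
Only in eeca868's history (behind): {} — 0.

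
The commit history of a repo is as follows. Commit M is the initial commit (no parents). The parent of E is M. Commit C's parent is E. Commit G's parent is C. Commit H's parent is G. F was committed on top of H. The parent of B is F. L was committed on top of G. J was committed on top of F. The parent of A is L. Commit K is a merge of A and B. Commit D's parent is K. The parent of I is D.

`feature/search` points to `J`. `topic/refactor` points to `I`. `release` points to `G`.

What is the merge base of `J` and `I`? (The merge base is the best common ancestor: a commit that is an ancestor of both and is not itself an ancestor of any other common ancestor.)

Ancestors of J: {C, E, F, G, H, J, M}.
Ancestors of I: {A, B, C, D, E, F, G, H, I, K, L, M}.
Common ancestors: {C, E, F, G, H, M}.
Among these, F is not an ancestor of any other common ancestor — it is the merge base.

F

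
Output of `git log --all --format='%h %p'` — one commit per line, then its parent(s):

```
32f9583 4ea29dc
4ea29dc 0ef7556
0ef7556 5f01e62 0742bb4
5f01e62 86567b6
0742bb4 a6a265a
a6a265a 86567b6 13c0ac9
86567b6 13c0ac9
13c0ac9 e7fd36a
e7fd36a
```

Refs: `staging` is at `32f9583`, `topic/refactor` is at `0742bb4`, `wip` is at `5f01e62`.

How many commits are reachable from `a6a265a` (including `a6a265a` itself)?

4

Walking parent pointers from a6a265a: reachable set = {13c0ac9, 86567b6, a6a265a, e7fd36a}.
That is 4 commits.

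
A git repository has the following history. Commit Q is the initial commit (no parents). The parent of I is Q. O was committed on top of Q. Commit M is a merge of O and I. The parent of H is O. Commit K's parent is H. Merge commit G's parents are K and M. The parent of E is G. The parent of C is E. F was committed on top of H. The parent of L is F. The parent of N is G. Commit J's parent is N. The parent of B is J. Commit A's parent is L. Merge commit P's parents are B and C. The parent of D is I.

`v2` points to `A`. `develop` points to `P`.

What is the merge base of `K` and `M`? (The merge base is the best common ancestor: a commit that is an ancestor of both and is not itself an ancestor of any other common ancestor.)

O

Ancestors of K: {H, K, O, Q}.
Ancestors of M: {I, M, O, Q}.
Common ancestors: {O, Q}.
Among these, O is not an ancestor of any other common ancestor — it is the merge base.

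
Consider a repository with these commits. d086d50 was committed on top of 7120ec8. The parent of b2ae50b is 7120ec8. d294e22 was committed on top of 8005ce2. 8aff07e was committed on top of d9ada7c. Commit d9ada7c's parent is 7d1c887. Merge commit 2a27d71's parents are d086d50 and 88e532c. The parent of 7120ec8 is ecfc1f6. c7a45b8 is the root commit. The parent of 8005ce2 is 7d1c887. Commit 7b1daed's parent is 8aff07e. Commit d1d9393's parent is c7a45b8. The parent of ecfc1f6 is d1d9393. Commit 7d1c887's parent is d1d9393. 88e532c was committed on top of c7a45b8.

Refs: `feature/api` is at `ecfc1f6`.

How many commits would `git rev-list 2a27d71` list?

7

Walking parent pointers from 2a27d71: reachable set = {2a27d71, 7120ec8, 88e532c, c7a45b8, d086d50, d1d9393, ecfc1f6}.
That is 7 commits.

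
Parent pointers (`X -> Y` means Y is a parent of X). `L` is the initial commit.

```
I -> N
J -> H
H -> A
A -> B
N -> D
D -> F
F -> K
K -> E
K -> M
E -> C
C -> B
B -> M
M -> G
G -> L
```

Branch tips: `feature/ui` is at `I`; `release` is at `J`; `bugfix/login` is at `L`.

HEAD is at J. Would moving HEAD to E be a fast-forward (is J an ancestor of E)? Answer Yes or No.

No

A fast-forward from J to E is possible iff J is an ancestor of E.
Ancestors of E: {B, C, E, G, L, M}.
J is not among them, so fast-forward is not possible.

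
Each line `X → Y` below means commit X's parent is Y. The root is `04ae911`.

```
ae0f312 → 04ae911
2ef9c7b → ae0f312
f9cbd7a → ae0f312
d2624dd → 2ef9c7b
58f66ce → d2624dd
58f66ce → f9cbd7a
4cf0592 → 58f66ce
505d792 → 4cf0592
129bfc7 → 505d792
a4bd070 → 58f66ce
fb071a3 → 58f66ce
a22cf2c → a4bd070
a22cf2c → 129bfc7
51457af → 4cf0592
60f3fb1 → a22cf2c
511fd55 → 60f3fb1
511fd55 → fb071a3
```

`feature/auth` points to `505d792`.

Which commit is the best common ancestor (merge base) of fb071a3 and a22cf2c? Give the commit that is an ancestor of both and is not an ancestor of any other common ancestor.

Ancestors of fb071a3: {04ae911, 2ef9c7b, 58f66ce, ae0f312, d2624dd, f9cbd7a, fb071a3}.
Ancestors of a22cf2c: {04ae911, 129bfc7, 2ef9c7b, 4cf0592, 505d792, 58f66ce, a22cf2c, a4bd070, ae0f312, d2624dd, f9cbd7a}.
Common ancestors: {04ae911, 2ef9c7b, 58f66ce, ae0f312, d2624dd, f9cbd7a}.
Among these, 58f66ce is not an ancestor of any other common ancestor — it is the merge base.

58f66ce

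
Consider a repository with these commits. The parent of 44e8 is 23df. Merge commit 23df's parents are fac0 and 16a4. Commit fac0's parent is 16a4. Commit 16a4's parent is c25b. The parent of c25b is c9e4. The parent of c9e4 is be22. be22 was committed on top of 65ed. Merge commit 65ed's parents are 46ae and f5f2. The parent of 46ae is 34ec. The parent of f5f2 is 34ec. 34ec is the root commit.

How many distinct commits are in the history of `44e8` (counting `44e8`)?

Walking parent pointers from 44e8: reachable set = {16a4, 23df, 34ec, 44e8, 46ae, 65ed, be22, c25b, c9e4, f5f2, fac0}.
That is 11 commits.

11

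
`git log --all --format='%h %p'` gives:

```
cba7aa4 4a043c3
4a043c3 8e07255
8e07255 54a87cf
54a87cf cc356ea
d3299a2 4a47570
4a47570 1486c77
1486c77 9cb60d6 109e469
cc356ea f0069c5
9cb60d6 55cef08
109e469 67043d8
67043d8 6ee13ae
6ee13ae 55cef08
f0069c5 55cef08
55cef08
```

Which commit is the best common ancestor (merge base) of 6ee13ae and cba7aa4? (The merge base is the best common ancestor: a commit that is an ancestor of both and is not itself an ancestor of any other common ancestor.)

55cef08

Ancestors of 6ee13ae: {55cef08, 6ee13ae}.
Ancestors of cba7aa4: {4a043c3, 54a87cf, 55cef08, 8e07255, cba7aa4, cc356ea, f0069c5}.
Common ancestors: {55cef08}.
The only common ancestor is 55cef08, so it is the merge base.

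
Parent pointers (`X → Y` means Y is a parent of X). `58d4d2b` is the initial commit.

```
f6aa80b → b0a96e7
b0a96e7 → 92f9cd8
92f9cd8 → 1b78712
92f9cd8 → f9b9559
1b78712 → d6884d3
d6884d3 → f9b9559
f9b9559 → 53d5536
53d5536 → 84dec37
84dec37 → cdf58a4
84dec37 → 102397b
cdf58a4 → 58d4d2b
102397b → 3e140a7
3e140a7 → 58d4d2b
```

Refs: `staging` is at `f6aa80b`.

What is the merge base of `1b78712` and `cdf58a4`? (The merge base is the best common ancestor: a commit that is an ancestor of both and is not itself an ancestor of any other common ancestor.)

cdf58a4

Ancestors of 1b78712: {102397b, 1b78712, 3e140a7, 53d5536, 58d4d2b, 84dec37, cdf58a4, d6884d3, f9b9559}.
Ancestors of cdf58a4: {58d4d2b, cdf58a4}.
Common ancestors: {58d4d2b, cdf58a4}.
Among these, cdf58a4 is not an ancestor of any other common ancestor — it is the merge base.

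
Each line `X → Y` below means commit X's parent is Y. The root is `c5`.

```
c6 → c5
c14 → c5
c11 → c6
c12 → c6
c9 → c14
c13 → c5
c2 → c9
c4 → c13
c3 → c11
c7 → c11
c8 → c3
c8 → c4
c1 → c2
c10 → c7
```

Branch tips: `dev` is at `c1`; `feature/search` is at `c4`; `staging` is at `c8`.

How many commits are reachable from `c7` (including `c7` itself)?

Walking parent pointers from c7: reachable set = {c11, c5, c6, c7}.
That is 4 commits.

4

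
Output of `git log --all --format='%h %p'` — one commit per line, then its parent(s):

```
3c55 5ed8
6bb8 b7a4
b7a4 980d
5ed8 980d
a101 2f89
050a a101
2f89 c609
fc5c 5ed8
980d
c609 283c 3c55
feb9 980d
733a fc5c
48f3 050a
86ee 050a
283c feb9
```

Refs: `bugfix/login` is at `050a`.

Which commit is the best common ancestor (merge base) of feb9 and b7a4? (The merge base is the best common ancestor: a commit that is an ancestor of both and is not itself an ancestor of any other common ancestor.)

Ancestors of feb9: {980d, feb9}.
Ancestors of b7a4: {980d, b7a4}.
Common ancestors: {980d}.
The only common ancestor is 980d, so it is the merge base.

980d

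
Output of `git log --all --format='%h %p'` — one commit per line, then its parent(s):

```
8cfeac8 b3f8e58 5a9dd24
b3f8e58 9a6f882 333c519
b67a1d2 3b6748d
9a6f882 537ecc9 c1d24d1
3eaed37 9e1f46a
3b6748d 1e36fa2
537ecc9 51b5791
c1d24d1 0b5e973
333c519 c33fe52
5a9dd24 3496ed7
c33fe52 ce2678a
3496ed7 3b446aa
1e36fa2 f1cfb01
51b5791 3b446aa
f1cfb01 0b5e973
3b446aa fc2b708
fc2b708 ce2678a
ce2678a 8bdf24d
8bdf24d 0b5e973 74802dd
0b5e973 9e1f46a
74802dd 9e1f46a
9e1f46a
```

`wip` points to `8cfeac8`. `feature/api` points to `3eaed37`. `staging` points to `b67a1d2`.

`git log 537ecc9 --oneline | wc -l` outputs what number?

Walking parent pointers from 537ecc9: reachable set = {0b5e973, 3b446aa, 51b5791, 537ecc9, 74802dd, 8bdf24d, 9e1f46a, ce2678a, fc2b708}.
That is 9 commits.

9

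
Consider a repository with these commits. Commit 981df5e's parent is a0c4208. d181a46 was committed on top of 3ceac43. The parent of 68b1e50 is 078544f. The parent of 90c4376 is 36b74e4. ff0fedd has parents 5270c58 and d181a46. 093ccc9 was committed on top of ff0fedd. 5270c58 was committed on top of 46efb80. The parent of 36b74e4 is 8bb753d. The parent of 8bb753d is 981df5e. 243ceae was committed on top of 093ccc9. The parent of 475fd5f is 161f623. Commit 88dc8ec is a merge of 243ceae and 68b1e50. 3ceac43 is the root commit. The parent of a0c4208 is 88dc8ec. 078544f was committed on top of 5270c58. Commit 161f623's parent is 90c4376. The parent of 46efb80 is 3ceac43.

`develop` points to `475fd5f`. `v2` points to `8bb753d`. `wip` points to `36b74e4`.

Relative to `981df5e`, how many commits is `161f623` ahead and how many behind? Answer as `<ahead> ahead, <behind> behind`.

Reachable from 161f623: {078544f, 093ccc9, 161f623, 243ceae, 36b74e4, 3ceac43, 46efb80, 5270c58, 68b1e50, 88dc8ec, 8bb753d, 90c4376, 981df5e, a0c4208, d181a46, ff0fedd}.
Reachable from 981df5e: {078544f, 093ccc9, 243ceae, 3ceac43, 46efb80, 5270c58, 68b1e50, 88dc8ec, 981df5e, a0c4208, d181a46, ff0fedd}.
Only in 161f623's history (ahead): {161f623, 36b74e4, 8bb753d, 90c4376} — 4.
Only in 981df5e's history (behind): {} — 0.

4 ahead, 0 behind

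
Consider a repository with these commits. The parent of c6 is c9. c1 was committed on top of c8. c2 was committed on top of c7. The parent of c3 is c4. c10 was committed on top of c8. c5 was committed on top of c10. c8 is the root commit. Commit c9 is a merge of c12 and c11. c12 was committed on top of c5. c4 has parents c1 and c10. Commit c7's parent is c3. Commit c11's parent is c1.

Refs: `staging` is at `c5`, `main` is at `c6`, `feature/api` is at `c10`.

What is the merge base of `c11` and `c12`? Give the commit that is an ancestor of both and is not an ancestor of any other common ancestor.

Ancestors of c11: {c1, c11, c8}.
Ancestors of c12: {c10, c12, c5, c8}.
Common ancestors: {c8}.
The only common ancestor is c8, so it is the merge base.

c8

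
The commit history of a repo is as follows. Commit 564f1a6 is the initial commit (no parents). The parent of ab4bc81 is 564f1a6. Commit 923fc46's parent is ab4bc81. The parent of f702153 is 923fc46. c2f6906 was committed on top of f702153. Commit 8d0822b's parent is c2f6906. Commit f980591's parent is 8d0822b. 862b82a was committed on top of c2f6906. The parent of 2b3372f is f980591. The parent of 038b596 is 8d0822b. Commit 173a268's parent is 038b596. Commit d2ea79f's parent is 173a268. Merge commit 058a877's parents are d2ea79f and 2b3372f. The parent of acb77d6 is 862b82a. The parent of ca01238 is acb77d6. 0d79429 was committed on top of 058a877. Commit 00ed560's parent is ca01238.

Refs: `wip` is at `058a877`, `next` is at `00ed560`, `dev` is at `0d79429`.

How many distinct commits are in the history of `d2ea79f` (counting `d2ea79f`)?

9

Walking parent pointers from d2ea79f: reachable set = {038b596, 173a268, 564f1a6, 8d0822b, 923fc46, ab4bc81, c2f6906, d2ea79f, f702153}.
That is 9 commits.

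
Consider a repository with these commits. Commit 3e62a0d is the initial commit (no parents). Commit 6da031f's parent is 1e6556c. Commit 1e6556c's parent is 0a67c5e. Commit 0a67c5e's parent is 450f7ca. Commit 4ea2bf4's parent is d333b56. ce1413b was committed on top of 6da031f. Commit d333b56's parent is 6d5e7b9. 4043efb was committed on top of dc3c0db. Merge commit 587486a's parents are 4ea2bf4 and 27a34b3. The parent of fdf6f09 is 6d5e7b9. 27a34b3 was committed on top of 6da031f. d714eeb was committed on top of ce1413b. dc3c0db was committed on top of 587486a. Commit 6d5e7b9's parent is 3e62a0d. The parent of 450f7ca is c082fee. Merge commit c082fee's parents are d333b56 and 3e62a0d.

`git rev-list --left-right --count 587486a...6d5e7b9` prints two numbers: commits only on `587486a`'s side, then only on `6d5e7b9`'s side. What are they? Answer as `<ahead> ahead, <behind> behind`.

9 ahead, 0 behind

Reachable from 587486a: {0a67c5e, 1e6556c, 27a34b3, 3e62a0d, 450f7ca, 4ea2bf4, 587486a, 6d5e7b9, 6da031f, c082fee, d333b56}.
Reachable from 6d5e7b9: {3e62a0d, 6d5e7b9}.
Only in 587486a's history (ahead): {0a67c5e, 1e6556c, 27a34b3, 450f7ca, 4ea2bf4, 587486a, 6da031f, c082fee, d333b56} — 9.
Only in 6d5e7b9's history (behind): {} — 0.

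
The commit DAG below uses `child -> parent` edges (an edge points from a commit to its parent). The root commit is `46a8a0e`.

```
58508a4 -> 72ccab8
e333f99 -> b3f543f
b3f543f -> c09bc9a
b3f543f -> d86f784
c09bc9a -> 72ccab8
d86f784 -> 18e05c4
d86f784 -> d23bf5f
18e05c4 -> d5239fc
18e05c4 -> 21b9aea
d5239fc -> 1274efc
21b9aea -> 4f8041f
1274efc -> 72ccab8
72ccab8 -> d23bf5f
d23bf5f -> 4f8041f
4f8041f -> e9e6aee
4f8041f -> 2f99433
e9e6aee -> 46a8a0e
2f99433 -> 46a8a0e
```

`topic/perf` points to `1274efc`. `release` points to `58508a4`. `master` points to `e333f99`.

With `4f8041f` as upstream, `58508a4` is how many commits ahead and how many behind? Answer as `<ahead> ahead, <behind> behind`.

Reachable from 58508a4: {2f99433, 46a8a0e, 4f8041f, 58508a4, 72ccab8, d23bf5f, e9e6aee}.
Reachable from 4f8041f: {2f99433, 46a8a0e, 4f8041f, e9e6aee}.
Only in 58508a4's history (ahead): {58508a4, 72ccab8, d23bf5f} — 3.
Only in 4f8041f's history (behind): {} — 0.

3 ahead, 0 behind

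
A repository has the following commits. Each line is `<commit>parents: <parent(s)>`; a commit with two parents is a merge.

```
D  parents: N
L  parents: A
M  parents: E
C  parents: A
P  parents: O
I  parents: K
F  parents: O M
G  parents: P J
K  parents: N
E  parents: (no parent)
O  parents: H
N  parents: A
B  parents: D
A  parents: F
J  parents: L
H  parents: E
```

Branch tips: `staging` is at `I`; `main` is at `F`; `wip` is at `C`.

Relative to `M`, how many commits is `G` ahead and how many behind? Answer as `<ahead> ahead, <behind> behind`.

Reachable from G: {A, E, F, G, H, J, L, M, O, P}.
Reachable from M: {E, M}.
Only in G's history (ahead): {A, F, G, H, J, L, O, P} — 8.
Only in M's history (behind): {} — 0.

8 ahead, 0 behind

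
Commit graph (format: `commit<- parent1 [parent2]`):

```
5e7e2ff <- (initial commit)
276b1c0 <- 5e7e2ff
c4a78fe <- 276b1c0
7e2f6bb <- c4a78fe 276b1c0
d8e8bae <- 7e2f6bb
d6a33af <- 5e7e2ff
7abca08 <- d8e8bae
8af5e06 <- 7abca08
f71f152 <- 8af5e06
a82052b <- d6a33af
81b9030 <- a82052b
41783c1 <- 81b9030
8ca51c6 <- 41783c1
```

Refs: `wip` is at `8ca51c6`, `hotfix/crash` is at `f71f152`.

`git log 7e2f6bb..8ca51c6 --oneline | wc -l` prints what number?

5

Reachable from 8ca51c6: {41783c1, 5e7e2ff, 81b9030, 8ca51c6, a82052b, d6a33af}.
Reachable from 7e2f6bb: {276b1c0, 5e7e2ff, 7e2f6bb, c4a78fe}.
In 8ca51c6's history but not 7e2f6bb's: {41783c1, 81b9030, 8ca51c6, a82052b, d6a33af} — 5 commits.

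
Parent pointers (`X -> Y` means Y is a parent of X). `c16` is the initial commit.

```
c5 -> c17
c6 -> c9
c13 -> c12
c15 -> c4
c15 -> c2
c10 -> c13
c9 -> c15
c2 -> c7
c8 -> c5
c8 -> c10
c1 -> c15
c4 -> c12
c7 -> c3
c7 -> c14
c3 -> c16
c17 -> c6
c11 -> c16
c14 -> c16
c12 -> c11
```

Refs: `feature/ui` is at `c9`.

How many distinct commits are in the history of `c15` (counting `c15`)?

Walking parent pointers from c15: reachable set = {c11, c12, c14, c15, c16, c2, c3, c4, c7}.
That is 9 commits.

9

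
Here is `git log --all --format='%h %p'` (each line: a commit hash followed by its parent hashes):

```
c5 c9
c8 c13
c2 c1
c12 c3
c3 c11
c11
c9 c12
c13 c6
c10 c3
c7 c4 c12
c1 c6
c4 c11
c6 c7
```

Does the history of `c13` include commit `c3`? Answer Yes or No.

Yes

Ancestors of c13 (commits reachable by following parents): {c11, c12, c13, c3, c4, c6, c7}.
c3 is in that set, so it is an ancestor of c13.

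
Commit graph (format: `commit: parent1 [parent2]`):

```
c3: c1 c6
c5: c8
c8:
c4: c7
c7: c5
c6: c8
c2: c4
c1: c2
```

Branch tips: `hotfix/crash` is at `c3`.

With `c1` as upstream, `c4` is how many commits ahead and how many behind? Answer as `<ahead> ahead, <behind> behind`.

Reachable from c4: {c4, c5, c7, c8}.
Reachable from c1: {c1, c2, c4, c5, c7, c8}.
Only in c4's history (ahead): {} — 0.
Only in c1's history (behind): {c1, c2} — 2.

0 ahead, 2 behind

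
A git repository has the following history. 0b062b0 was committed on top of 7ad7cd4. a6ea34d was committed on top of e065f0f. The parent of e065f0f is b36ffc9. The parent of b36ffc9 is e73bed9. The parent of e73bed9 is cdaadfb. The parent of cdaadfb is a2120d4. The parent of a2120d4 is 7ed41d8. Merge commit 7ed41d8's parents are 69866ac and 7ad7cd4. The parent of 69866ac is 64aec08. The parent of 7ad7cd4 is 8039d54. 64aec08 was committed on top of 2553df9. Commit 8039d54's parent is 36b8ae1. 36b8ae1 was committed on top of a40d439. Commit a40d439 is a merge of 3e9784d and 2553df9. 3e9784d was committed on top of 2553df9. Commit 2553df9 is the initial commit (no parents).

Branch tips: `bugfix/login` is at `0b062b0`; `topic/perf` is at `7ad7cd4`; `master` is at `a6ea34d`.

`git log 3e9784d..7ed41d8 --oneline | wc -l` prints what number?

Reachable from 7ed41d8: {2553df9, 36b8ae1, 3e9784d, 64aec08, 69866ac, 7ad7cd4, 7ed41d8, 8039d54, a40d439}.
Reachable from 3e9784d: {2553df9, 3e9784d}.
In 7ed41d8's history but not 3e9784d's: {36b8ae1, 64aec08, 69866ac, 7ad7cd4, 7ed41d8, 8039d54, a40d439} — 7 commits.

7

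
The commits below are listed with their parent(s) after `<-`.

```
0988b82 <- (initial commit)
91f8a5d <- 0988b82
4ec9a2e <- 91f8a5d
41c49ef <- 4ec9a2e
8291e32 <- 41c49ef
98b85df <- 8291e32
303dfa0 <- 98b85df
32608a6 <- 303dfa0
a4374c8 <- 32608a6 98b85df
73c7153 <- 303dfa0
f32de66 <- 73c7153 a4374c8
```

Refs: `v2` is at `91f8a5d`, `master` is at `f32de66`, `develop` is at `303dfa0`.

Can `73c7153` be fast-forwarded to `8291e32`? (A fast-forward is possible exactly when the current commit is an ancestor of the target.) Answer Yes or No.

A fast-forward from 73c7153 to 8291e32 is possible iff 73c7153 is an ancestor of 8291e32.
Ancestors of 8291e32: {0988b82, 41c49ef, 4ec9a2e, 8291e32, 91f8a5d}.
73c7153 is not among them, so fast-forward is not possible.

No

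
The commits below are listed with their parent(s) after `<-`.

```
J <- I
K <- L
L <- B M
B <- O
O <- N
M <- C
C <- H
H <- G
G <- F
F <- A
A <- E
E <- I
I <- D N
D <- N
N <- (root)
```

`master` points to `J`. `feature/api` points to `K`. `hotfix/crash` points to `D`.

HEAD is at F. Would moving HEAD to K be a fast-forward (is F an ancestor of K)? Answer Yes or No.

Yes

A fast-forward from F to K is possible iff F is an ancestor of K.
Ancestors of K: {A, B, C, D, E, F, G, H, I, K, L, M, N, O}.
F is among them, so fast-forward is possible.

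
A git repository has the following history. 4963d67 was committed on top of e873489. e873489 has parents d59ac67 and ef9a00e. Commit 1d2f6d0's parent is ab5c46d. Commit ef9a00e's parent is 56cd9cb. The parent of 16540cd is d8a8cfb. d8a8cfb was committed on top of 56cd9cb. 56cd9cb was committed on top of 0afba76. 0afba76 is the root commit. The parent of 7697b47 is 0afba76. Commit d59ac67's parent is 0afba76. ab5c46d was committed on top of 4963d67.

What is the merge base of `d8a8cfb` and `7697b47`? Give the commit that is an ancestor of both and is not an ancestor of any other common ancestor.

0afba76

Ancestors of d8a8cfb: {0afba76, 56cd9cb, d8a8cfb}.
Ancestors of 7697b47: {0afba76, 7697b47}.
Common ancestors: {0afba76}.
The only common ancestor is 0afba76, so it is the merge base.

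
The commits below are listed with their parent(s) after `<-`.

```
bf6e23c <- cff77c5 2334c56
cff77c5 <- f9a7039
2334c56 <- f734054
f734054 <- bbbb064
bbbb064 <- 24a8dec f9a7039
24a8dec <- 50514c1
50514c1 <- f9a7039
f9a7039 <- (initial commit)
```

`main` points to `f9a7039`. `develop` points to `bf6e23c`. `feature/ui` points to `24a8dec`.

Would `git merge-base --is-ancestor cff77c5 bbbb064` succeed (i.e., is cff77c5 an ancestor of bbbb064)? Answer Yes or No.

No

Ancestors of bbbb064: {24a8dec, 50514c1, bbbb064, f9a7039}.
cff77c5 is not in that set, so it is not an ancestor of bbbb064.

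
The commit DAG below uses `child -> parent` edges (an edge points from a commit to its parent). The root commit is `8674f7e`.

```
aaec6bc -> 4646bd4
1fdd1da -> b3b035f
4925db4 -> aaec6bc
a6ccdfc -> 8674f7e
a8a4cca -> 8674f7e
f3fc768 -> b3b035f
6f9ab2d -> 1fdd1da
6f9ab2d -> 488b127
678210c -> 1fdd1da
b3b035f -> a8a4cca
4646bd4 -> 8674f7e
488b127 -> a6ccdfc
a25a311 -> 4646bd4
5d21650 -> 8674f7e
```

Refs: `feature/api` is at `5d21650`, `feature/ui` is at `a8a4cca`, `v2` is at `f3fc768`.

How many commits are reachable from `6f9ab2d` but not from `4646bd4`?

Reachable from 6f9ab2d: {1fdd1da, 488b127, 6f9ab2d, 8674f7e, a6ccdfc, a8a4cca, b3b035f}.
Reachable from 4646bd4: {4646bd4, 8674f7e}.
In 6f9ab2d's history but not 4646bd4's: {1fdd1da, 488b127, 6f9ab2d, a6ccdfc, a8a4cca, b3b035f} — 6 commits.

6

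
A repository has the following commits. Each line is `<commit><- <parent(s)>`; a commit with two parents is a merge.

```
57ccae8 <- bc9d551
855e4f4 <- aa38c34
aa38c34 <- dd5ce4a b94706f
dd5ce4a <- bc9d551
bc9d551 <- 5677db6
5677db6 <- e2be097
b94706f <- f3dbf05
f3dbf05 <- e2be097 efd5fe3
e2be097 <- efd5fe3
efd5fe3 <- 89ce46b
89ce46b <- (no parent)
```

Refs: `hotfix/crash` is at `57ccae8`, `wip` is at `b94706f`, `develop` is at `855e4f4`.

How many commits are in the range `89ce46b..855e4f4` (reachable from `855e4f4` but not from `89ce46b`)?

Reachable from 855e4f4: {5677db6, 855e4f4, 89ce46b, aa38c34, b94706f, bc9d551, dd5ce4a, e2be097, efd5fe3, f3dbf05}.
Reachable from 89ce46b: {89ce46b}.
In 855e4f4's history but not 89ce46b's: {5677db6, 855e4f4, aa38c34, b94706f, bc9d551, dd5ce4a, e2be097, efd5fe3, f3dbf05} — 9 commits.

9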